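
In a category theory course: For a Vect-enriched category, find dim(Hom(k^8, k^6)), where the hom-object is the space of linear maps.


In Vect-enriched categories, Hom(k^n, k^m) is the space of m x n matrices.
dim(Hom(k^8, k^6)) = 6 * 8 = 48

48


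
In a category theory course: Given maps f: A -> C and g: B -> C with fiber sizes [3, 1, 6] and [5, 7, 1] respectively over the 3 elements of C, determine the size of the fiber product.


The pullback A x_C B consists of pairs (a, b) with f(a) = g(b).
For each element c in C, the fiber product has |f^-1(c)| * |g^-1(c)| elements.
Summing over C: 3 * 5 + 1 * 7 + 6 * 1
= 15 + 7 + 6 = 28

28


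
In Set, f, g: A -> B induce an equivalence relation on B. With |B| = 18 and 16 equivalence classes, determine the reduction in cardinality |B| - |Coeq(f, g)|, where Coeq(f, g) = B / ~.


The coequalizer Coeq(f, g) = B / ~ has one element per equivalence class.
|B| = 18, |Coeq(f, g)| = 16.
|B| - |Coeq(f, g)| = 18 - 16 = 2.

2


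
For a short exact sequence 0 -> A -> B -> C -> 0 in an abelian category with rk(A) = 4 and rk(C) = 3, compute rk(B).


For a short exact sequence 0 -> A -> B -> C -> 0,
rank is additive: rank(B) = rank(A) + rank(C).
rank(B) = 4 + 3 = 7

7


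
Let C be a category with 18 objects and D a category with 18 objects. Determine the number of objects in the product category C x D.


The product category C x D has objects that are pairs (c, d).
Number of pairs = |Ob(C)| * |Ob(D)| = 18 * 18 = 324

324


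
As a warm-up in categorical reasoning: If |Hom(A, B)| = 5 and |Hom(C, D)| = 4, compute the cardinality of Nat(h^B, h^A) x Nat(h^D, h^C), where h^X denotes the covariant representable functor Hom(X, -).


By the Yoneda lemma, Nat(h^B, h^A) is isomorphic to Hom(A, B),
so |Nat(h^B, h^A)| = |Hom(A, B)| and |Nat(h^D, h^C)| = |Hom(C, D)|.
|Hom(A, B)| = 5, |Hom(C, D)| = 4.
|Nat(h^B, h^A) x Nat(h^D, h^C)| = 5 * 4 = 20

20


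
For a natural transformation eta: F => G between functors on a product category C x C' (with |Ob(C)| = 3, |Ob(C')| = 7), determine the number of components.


A natural transformation eta: F => G assigns one component morphism per
object of the domain category.
The domain is the product category C x C', so
|Ob(C x C')| = |Ob(C)| * |Ob(C')| = 3 * 7 = 21.
Therefore eta has 21 component morphisms.

21


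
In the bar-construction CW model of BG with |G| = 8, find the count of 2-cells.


In the bar-construction CW model of BG, the n-cells are indexed by
n-tuples [g_1|...|g_n] of non-identity elements of G (degenerate
simplices with some g_i = e do not contribute cells), so there are
(|G| - 1)^n n-cells.
For dim = 2 with |G| = 8:
cells = (8 - 1)^2 = 7^2 = 49

49


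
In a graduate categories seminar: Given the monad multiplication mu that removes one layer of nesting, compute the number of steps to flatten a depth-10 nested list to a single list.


Each application of mu: T^2 -> T removes one layer of nesting.
Starting at depth 10 (i.e., T^10(X)), we need to reach T(X).
Number of mu applications = 10 - 1 = 9

9


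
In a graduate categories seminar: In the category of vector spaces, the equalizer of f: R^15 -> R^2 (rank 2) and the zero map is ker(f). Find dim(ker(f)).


The equalizer of f and the zero map is ker(f).
By the rank-nullity theorem: dim(ker(f)) = dim(domain) - rank(f).
dim(ker(f)) = 15 - 2 = 13

13


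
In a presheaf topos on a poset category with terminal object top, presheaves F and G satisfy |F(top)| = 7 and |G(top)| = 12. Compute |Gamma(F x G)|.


Global sections of a presheaf on a poset with terminal top satisfy
Gamma(H) ~ H(top). Presheaves admit pointwise products, so
(F x G)(top) = F(top) x G(top) (Cartesian product).
|Gamma(F x G)| = |F(top)| * |G(top)| = 7 * 12 = 84.

84


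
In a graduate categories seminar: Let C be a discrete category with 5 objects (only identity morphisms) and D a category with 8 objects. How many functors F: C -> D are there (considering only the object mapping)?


A functor from a discrete category C to D is determined by
where each object maps. Each of the 5 objects of C can map
to any of the 8 objects of D independently.
Number of functors = 8^5 = 32768

32768


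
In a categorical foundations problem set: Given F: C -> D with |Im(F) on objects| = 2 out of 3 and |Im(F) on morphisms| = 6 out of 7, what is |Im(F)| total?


The image of F consists of distinct objects and distinct morphisms.
|Im(F)| on objects = 2
|Im(F)| on morphisms = 6
Total image cardinality = 2 + 6 = 8

8


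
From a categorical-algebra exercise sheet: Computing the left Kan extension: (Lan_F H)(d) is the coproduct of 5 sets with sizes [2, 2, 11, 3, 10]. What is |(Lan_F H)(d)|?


Pointwise, the left Kan extension (Lan_F H)(d) is the colimit, indexed
by the comma category (F downarrow d), of H composed with the
projection (F downarrow d) -> C. Here that colimit is given
as a coproduct (disjoint union) of sets, so its cardinality is the
sum of the sizes of the summands.
Coproduct of sets with sizes: 2 + 2 + 11 + 3 + 10
= 28

28


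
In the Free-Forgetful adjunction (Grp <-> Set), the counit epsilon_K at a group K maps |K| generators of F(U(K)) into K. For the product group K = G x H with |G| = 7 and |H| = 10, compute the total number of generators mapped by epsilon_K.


The counit epsilon_K: F(U(K)) -> K of the Free-Forgetful adjunction
maps |K| generators of F(U(K)) into K. For K = G x H (the product group),
|G x H| = |G| * |H|.
Total generators mapped = 7 * 10 = 70.

70


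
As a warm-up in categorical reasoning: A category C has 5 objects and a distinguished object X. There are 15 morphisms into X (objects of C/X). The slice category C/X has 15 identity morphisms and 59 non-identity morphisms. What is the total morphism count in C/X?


In the slice category C/X, objects are morphisms to X.
Identity morphisms: 15 (one per object of C/X).
Non-identity morphisms: 59.
Total = 15 + 59 = 74

74


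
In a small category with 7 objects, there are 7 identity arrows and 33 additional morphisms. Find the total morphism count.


Each object has an identity morphism, giving 7 identities.
Adding the 33 non-identity morphisms:
Total = 7 + 33 = 40

40


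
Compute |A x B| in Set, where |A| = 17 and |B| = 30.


In Set, the product A x B is the Cartesian product.
By the universal property, |A x B| = |A| * |B|.
|A x B| = 17 * 30 = 510

510


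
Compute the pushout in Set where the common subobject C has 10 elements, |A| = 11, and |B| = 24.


The pushout A +_C B identifies the images of C in A and B.
|A +_C B| = |A| + |B| - |C| (for injections).
= 11 + 24 - 10 = 25

25


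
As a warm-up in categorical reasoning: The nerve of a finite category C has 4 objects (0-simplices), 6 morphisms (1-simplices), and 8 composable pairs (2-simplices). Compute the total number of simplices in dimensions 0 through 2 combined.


The 2-skeleton of the nerve N(C) consists of simplices in dimensions 0, 1, 2:
  |N(C)_0| = 4 (objects)
  |N(C)_1| = 6 (morphisms)
  |N(C)_2| = 8 (composable pairs)
Total = 4 + 6 + 8 = 18

18


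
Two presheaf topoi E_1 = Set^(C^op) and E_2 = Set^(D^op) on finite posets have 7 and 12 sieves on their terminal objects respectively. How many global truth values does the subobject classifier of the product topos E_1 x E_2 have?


In a product of presheaf topoi E_1 x E_2, the subobject classifier
is Omega = Omega_1 x Omega_2 (componentwise), so
|Omega(top)| = |Omega_1(top_1)| * |Omega_2(top_2)|.
= 7 * 12 = 84.

84


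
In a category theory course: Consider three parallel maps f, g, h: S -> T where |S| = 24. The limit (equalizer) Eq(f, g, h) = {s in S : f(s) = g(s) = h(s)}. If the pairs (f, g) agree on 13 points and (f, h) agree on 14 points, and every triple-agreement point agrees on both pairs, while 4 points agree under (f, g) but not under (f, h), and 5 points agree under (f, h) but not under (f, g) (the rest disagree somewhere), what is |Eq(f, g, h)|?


Eq(f, g, h) is the triple-agreement set: points in S where all three
maps take the same value. Using inclusion-exclusion on the pairwise data:
Pair (f, g) agrees on 13 points; pair (f, h) on 14 points.
Points agreeing under (f, g) but not (f, h) = 4; under (f, h) but not (f, g) = 5.
Triple-agreement = agreement-in-(f, g) minus points that agree under (f, g) but not (f, h):
|Eq(f, g, h)| = 13 - 4 = 9
(cross-check via (f, h): 14 - 5 = 9.)

9


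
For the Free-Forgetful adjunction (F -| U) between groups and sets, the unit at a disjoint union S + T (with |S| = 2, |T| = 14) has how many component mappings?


The unit eta_X: X -> U(F(X)) of the Free-Forgetful adjunction
maps each element of X to a generator of F(X). For X = S + T (disjoint
union in Set), |S + T| = |S| + |T|.
Total mappings = 2 + 14 = 16.

16


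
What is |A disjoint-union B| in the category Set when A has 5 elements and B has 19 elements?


In Set, the coproduct A + B is the disjoint union.
|A + B| = |A| + |B| = 5 + 19 = 24

24


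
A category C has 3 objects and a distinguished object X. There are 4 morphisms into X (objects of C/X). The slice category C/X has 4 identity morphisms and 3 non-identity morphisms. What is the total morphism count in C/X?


In the slice category C/X, objects are morphisms to X.
Identity morphisms: 4 (one per object of C/X).
Non-identity morphisms: 3.
Total = 4 + 3 = 7

7


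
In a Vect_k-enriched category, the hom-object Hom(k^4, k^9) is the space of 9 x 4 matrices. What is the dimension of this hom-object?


In Vect-enriched categories, Hom(k^n, k^m) is the space of m x n matrices.
dim(Hom(k^4, k^9)) = 9 * 4 = 36

36


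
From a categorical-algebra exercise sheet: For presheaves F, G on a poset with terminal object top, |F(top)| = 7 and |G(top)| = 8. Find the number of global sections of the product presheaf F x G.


Global sections of a presheaf on a poset with terminal top satisfy
Gamma(H) ~ H(top). Presheaves admit pointwise products, so
(F x G)(top) = F(top) x G(top) (Cartesian product).
|Gamma(F x G)| = |F(top)| * |G(top)| = 7 * 8 = 56.

56


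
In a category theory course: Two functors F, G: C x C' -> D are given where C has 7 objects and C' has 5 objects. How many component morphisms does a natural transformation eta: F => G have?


A natural transformation eta: F => G assigns one component morphism per
object of the domain category.
The domain is the product category C x C', so
|Ob(C x C')| = |Ob(C)| * |Ob(C')| = 7 * 5 = 35.
Therefore eta has 35 component morphisms.

35


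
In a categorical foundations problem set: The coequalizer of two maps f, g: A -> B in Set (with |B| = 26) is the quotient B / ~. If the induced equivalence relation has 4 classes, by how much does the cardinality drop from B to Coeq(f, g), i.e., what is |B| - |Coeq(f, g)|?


The coequalizer Coeq(f, g) = B / ~ has one element per equivalence class.
|B| = 26, |Coeq(f, g)| = 4.
|B| - |Coeq(f, g)| = 26 - 4 = 22.

22


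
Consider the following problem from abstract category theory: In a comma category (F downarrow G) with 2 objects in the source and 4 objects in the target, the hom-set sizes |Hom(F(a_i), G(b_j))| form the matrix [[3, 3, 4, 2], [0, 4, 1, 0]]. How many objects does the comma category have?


Objects of (F downarrow G) are triples (a, b, h: F(a)->G(b)).
The count equals the sum of all entries in the hom-matrix.
sum(row 0) = 12
sum(row 1) = 5
Grand total = 17

17


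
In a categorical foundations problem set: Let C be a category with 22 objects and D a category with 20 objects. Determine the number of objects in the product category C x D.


The product category C x D has objects that are pairs (c, d).
Number of pairs = |Ob(C)| * |Ob(D)| = 22 * 20 = 440

440


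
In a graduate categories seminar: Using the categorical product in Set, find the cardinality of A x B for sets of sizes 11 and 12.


In Set, the product A x B is the Cartesian product.
By the universal property, |A x B| = |A| * |B|.
|A x B| = 11 * 12 = 132

132


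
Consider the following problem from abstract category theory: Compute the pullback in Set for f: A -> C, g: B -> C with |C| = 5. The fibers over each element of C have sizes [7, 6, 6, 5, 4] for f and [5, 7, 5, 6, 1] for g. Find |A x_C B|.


The pullback A x_C B consists of pairs (a, b) with f(a) = g(b).
For each element c in C, the fiber product has |f^-1(c)| * |g^-1(c)| elements.
Summing over C: 7 * 5 + 6 * 7 + 6 * 5 + 5 * 6 + 4 * 1
= 35 + 42 + 30 + 30 + 4 = 141

141


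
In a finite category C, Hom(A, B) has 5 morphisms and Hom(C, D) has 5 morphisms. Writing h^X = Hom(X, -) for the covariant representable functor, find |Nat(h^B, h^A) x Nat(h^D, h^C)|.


By the Yoneda lemma, Nat(h^B, h^A) is isomorphic to Hom(A, B),
so |Nat(h^B, h^A)| = |Hom(A, B)| and |Nat(h^D, h^C)| = |Hom(C, D)|.
|Hom(A, B)| = 5, |Hom(C, D)| = 5.
|Nat(h^B, h^A) x Nat(h^D, h^C)| = 5 * 5 = 25

25


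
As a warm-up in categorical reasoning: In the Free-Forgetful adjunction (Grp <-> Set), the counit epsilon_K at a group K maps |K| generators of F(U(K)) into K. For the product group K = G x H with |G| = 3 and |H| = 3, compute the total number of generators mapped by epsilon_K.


The counit epsilon_K: F(U(K)) -> K of the Free-Forgetful adjunction
maps |K| generators of F(U(K)) into K. For K = G x H (the product group),
|G x H| = |G| * |H|.
Total generators mapped = 3 * 3 = 9.

9


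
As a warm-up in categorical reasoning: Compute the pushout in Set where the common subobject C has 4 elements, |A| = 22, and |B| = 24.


The pushout A +_C B identifies the images of C in A and B.
|A +_C B| = |A| + |B| - |C| (for injections).
= 22 + 24 - 4 = 42

42


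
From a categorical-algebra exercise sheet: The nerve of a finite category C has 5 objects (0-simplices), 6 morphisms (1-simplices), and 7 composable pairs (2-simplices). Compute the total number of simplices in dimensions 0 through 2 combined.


The 2-skeleton of the nerve N(C) consists of simplices in dimensions 0, 1, 2:
  |N(C)_0| = 5 (objects)
  |N(C)_1| = 6 (morphisms)
  |N(C)_2| = 7 (composable pairs)
Total = 5 + 6 + 7 = 18

18


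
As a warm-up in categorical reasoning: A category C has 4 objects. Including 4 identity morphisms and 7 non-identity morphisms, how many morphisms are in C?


Each object has an identity morphism, giving 4 identities.
Adding the 7 non-identity morphisms:
Total = 4 + 7 = 11

11


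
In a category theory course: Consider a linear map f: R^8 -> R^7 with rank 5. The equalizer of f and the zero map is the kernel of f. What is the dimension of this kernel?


The equalizer of f and the zero map is ker(f).
By the rank-nullity theorem: dim(ker(f)) = dim(domain) - rank(f).
dim(ker(f)) = 8 - 5 = 3

3


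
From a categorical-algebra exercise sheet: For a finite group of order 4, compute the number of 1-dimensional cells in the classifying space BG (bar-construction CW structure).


In the bar-construction CW model of BG, the n-cells are indexed by
n-tuples [g_1|...|g_n] of non-identity elements of G (degenerate
simplices with some g_i = e do not contribute cells), so there are
(|G| - 1)^n n-cells.
For dim = 1 with |G| = 4:
cells = (4 - 1)^1 = 3^1 = 3

3


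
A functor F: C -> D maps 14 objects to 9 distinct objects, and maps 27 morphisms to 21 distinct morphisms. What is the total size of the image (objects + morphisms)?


The image of F consists of distinct objects and distinct morphisms.
|Im(F)| on objects = 9
|Im(F)| on morphisms = 21
Total image cardinality = 9 + 21 = 30

30


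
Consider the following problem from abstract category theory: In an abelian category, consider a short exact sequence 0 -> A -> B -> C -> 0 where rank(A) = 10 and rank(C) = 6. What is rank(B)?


For a short exact sequence 0 -> A -> B -> C -> 0,
rank is additive: rank(B) = rank(A) + rank(C).
rank(B) = 10 + 6 = 16

16


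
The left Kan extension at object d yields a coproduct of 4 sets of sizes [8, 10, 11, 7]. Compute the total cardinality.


Pointwise, the left Kan extension (Lan_F H)(d) is the colimit, indexed
by the comma category (F downarrow d), of H composed with the
projection (F downarrow d) -> C. Here that colimit is given
as a coproduct (disjoint union) of sets, so its cardinality is the
sum of the sizes of the summands.
Coproduct of sets with sizes: 8 + 10 + 11 + 7
= 36

36


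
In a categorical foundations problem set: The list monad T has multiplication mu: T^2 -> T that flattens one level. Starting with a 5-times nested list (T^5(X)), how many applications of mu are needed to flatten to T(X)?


Each application of mu: T^2 -> T removes one layer of nesting.
Starting at depth 5 (i.e., T^5(X)), we need to reach T(X).
Number of mu applications = 5 - 1 = 4

4


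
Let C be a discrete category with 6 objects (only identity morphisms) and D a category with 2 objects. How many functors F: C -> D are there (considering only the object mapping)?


A functor from a discrete category C to D is determined by
where each object maps. Each of the 6 objects of C can map
to any of the 2 objects of D independently.
Number of functors = 2^6 = 64

64


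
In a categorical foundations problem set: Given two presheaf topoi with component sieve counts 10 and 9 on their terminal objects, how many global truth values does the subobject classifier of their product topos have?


In a product of presheaf topoi E_1 x E_2, the subobject classifier
is Omega = Omega_1 x Omega_2 (componentwise), so
|Omega(top)| = |Omega_1(top_1)| * |Omega_2(top_2)|.
= 10 * 9 = 90.

90


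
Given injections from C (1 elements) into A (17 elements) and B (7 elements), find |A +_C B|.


The pushout A +_C B identifies the images of C in A and B.
|A +_C B| = |A| + |B| - |C| (for injections).
= 17 + 7 - 1 = 23

23


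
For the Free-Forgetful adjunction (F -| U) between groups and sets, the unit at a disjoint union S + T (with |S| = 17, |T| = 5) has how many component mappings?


The unit eta_X: X -> U(F(X)) of the Free-Forgetful adjunction
maps each element of X to a generator of F(X). For X = S + T (disjoint
union in Set), |S + T| = |S| + |T|.
Total mappings = 17 + 5 = 22.

22


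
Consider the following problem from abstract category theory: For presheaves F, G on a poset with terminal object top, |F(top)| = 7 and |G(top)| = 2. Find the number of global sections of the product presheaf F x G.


Global sections of a presheaf on a poset with terminal top satisfy
Gamma(H) ~ H(top). Presheaves admit pointwise products, so
(F x G)(top) = F(top) x G(top) (Cartesian product).
|Gamma(F x G)| = |F(top)| * |G(top)| = 7 * 2 = 14.

14


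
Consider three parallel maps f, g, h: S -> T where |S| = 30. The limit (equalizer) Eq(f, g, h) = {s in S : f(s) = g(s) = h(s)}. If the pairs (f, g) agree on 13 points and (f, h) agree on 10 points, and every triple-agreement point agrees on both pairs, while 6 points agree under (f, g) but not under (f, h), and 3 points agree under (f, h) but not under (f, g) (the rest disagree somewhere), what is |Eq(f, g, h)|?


Eq(f, g, h) is the triple-agreement set: points in S where all three
maps take the same value. Using inclusion-exclusion on the pairwise data:
Pair (f, g) agrees on 13 points; pair (f, h) on 10 points.
Points agreeing under (f, g) but not (f, h) = 6; under (f, h) but not (f, g) = 3.
Triple-agreement = agreement-in-(f, g) minus points that agree under (f, g) but not (f, h):
|Eq(f, g, h)| = 13 - 6 = 7
(cross-check via (f, h): 10 - 3 = 7.)

7


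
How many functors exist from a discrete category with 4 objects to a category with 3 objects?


A functor from a discrete category C to D is determined by
where each object maps. Each of the 4 objects of C can map
to any of the 3 objects of D independently.
Number of functors = 3^4 = 81

81


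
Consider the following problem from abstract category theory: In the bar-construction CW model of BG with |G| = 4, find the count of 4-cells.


In the bar-construction CW model of BG, the n-cells are indexed by
n-tuples [g_1|...|g_n] of non-identity elements of G (degenerate
simplices with some g_i = e do not contribute cells), so there are
(|G| - 1)^n n-cells.
For dim = 4 with |G| = 4:
cells = (4 - 1)^4 = 3^4 = 81

81


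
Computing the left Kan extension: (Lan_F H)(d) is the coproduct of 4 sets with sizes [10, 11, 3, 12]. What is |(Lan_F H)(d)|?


Pointwise, the left Kan extension (Lan_F H)(d) is the colimit, indexed
by the comma category (F downarrow d), of H composed with the
projection (F downarrow d) -> C. Here that colimit is given
as a coproduct (disjoint union) of sets, so its cardinality is the
sum of the sizes of the summands.
Coproduct of sets with sizes: 10 + 11 + 3 + 12
= 36

36


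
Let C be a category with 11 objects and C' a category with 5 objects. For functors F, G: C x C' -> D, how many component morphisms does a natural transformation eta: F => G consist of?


A natural transformation eta: F => G assigns one component morphism per
object of the domain category.
The domain is the product category C x C', so
|Ob(C x C')| = |Ob(C)| * |Ob(C')| = 11 * 5 = 55.
Therefore eta has 55 component morphisms.

55


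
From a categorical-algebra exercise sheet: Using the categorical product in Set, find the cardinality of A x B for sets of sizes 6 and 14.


In Set, the product A x B is the Cartesian product.
By the universal property, |A x B| = |A| * |B|.
|A x B| = 6 * 14 = 84

84


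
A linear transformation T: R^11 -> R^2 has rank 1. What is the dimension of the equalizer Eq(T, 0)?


The equalizer of f and the zero map is ker(f).
By the rank-nullity theorem: dim(ker(f)) = dim(domain) - rank(f).
dim(ker(f)) = 11 - 1 = 10

10


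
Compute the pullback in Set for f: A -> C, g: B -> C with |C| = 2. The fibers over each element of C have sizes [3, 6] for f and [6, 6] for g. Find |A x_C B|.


The pullback A x_C B consists of pairs (a, b) with f(a) = g(b).
For each element c in C, the fiber product has |f^-1(c)| * |g^-1(c)| elements.
Summing over C: 3 * 6 + 6 * 6
= 18 + 36 = 54

54


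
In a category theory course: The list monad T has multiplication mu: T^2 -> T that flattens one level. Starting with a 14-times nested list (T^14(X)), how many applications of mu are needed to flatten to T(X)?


Each application of mu: T^2 -> T removes one layer of nesting.
Starting at depth 14 (i.e., T^14(X)), we need to reach T(X).
Number of mu applications = 14 - 1 = 13

13


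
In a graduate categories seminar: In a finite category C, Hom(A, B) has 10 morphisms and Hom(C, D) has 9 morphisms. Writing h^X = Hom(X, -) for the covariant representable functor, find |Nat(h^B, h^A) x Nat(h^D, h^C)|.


By the Yoneda lemma, Nat(h^B, h^A) is isomorphic to Hom(A, B),
so |Nat(h^B, h^A)| = |Hom(A, B)| and |Nat(h^D, h^C)| = |Hom(C, D)|.
|Hom(A, B)| = 10, |Hom(C, D)| = 9.
|Nat(h^B, h^A) x Nat(h^D, h^C)| = 10 * 9 = 90

90


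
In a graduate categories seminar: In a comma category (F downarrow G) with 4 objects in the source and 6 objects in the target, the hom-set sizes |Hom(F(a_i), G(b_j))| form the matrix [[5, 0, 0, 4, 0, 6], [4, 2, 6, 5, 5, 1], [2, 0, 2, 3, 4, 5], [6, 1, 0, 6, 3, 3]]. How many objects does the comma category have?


Objects of (F downarrow G) are triples (a, b, h: F(a)->G(b)).
The count equals the sum of all entries in the hom-matrix.
sum(row 0) = 15
sum(row 1) = 23
sum(row 2) = 16
sum(row 3) = 19
Grand total = 73

73


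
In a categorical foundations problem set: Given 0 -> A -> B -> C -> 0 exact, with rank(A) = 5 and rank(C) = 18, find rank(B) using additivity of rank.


For a short exact sequence 0 -> A -> B -> C -> 0,
rank is additive: rank(B) = rank(A) + rank(C).
rank(B) = 5 + 18 = 23

23


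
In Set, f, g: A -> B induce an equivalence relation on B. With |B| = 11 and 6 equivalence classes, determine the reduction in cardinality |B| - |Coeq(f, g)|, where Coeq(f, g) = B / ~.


The coequalizer Coeq(f, g) = B / ~ has one element per equivalence class.
|B| = 11, |Coeq(f, g)| = 6.
|B| - |Coeq(f, g)| = 11 - 6 = 5.

5


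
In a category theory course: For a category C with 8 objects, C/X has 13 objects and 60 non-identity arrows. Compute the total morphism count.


In the slice category C/X, objects are morphisms to X.
Identity morphisms: 13 (one per object of C/X).
Non-identity morphisms: 60.
Total = 13 + 60 = 73

73


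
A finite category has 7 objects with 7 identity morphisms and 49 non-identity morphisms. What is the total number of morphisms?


Each object has an identity morphism, giving 7 identities.
Adding the 49 non-identity morphisms:
Total = 7 + 49 = 56

56


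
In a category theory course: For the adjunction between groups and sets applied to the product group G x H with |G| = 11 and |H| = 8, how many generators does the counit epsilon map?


The counit epsilon_K: F(U(K)) -> K of the Free-Forgetful adjunction
maps |K| generators of F(U(K)) into K. For K = G x H (the product group),
|G x H| = |G| * |H|.
Total generators mapped = 11 * 8 = 88.

88


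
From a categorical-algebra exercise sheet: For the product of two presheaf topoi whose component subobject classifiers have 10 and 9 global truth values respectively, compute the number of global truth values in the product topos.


In a product of presheaf topoi E_1 x E_2, the subobject classifier
is Omega = Omega_1 x Omega_2 (componentwise), so
|Omega(top)| = |Omega_1(top_1)| * |Omega_2(top_2)|.
= 10 * 9 = 90.

90


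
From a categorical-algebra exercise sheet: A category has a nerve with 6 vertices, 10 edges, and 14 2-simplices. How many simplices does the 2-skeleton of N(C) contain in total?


The 2-skeleton of the nerve N(C) consists of simplices in dimensions 0, 1, 2:
  |N(C)_0| = 6 (objects)
  |N(C)_1| = 10 (morphisms)
  |N(C)_2| = 14 (composable pairs)
Total = 6 + 10 + 14 = 30

30


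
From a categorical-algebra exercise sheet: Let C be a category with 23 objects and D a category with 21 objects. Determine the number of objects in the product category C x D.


The product category C x D has objects that are pairs (c, d).
Number of pairs = |Ob(C)| * |Ob(D)| = 23 * 21 = 483

483


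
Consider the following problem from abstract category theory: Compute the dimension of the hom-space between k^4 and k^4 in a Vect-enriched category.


In Vect-enriched categories, Hom(k^n, k^m) is the space of m x n matrices.
dim(Hom(k^4, k^4)) = 4 * 4 = 16

16


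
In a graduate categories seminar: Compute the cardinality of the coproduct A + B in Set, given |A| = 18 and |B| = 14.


In Set, the coproduct A + B is the disjoint union.
|A + B| = |A| + |B| = 18 + 14 = 32

32


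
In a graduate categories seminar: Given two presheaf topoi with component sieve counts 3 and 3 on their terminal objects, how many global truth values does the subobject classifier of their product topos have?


In a product of presheaf topoi E_1 x E_2, the subobject classifier
is Omega = Omega_1 x Omega_2 (componentwise), so
|Omega(top)| = |Omega_1(top_1)| * |Omega_2(top_2)|.
= 3 * 3 = 9.

9


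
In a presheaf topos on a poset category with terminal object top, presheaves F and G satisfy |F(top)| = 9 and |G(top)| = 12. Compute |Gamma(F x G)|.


Global sections of a presheaf on a poset with terminal top satisfy
Gamma(H) ~ H(top). Presheaves admit pointwise products, so
(F x G)(top) = F(top) x G(top) (Cartesian product).
|Gamma(F x G)| = |F(top)| * |G(top)| = 9 * 12 = 108.

108


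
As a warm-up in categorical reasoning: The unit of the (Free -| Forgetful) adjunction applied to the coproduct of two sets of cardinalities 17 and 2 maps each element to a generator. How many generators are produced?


The unit eta_X: X -> U(F(X)) of the Free-Forgetful adjunction
maps each element of X to a generator of F(X). For X = S + T (disjoint
union in Set), |S + T| = |S| + |T|.
Total mappings = 17 + 2 = 19.

19


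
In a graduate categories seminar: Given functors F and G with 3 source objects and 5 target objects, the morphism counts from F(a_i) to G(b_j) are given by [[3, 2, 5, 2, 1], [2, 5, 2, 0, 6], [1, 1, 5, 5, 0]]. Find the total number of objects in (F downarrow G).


Objects of (F downarrow G) are triples (a, b, h: F(a)->G(b)).
The count equals the sum of all entries in the hom-matrix.
sum(row 0) = 13
sum(row 1) = 15
sum(row 2) = 12
Grand total = 40

40


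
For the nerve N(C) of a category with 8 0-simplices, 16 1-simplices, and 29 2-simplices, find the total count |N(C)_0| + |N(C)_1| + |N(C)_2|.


The 2-skeleton of the nerve N(C) consists of simplices in dimensions 0, 1, 2:
  |N(C)_0| = 8 (objects)
  |N(C)_1| = 16 (morphisms)
  |N(C)_2| = 29 (composable pairs)
Total = 8 + 16 + 29 = 53

53


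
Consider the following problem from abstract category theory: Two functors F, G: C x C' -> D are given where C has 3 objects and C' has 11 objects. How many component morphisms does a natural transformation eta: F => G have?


A natural transformation eta: F => G assigns one component morphism per
object of the domain category.
The domain is the product category C x C', so
|Ob(C x C')| = |Ob(C)| * |Ob(C')| = 3 * 11 = 33.
Therefore eta has 33 component morphisms.

33


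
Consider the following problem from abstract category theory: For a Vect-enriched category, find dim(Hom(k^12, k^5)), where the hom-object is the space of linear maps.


In Vect-enriched categories, Hom(k^n, k^m) is the space of m x n matrices.
dim(Hom(k^12, k^5)) = 5 * 12 = 60

60


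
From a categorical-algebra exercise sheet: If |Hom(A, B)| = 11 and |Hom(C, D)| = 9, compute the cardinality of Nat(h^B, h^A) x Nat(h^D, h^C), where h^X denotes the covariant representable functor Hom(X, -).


By the Yoneda lemma, Nat(h^B, h^A) is isomorphic to Hom(A, B),
so |Nat(h^B, h^A)| = |Hom(A, B)| and |Nat(h^D, h^C)| = |Hom(C, D)|.
|Hom(A, B)| = 11, |Hom(C, D)| = 9.
|Nat(h^B, h^A) x Nat(h^D, h^C)| = 11 * 9 = 99

99


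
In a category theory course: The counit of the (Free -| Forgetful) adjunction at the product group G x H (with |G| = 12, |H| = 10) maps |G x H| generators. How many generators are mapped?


The counit epsilon_K: F(U(K)) -> K of the Free-Forgetful adjunction
maps |K| generators of F(U(K)) into K. For K = G x H (the product group),
|G x H| = |G| * |H|.
Total generators mapped = 12 * 10 = 120.

120


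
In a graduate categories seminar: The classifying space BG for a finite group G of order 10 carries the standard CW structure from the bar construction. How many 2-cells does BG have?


In the bar-construction CW model of BG, the n-cells are indexed by
n-tuples [g_1|...|g_n] of non-identity elements of G (degenerate
simplices with some g_i = e do not contribute cells), so there are
(|G| - 1)^n n-cells.
For dim = 2 with |G| = 10:
cells = (10 - 1)^2 = 9^2 = 81

81


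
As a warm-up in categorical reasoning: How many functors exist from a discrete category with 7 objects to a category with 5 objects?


A functor from a discrete category C to D is determined by
where each object maps. Each of the 7 objects of C can map
to any of the 5 objects of D independently.
Number of functors = 5^7 = 78125

78125


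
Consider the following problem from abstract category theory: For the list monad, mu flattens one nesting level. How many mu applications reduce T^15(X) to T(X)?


Each application of mu: T^2 -> T removes one layer of nesting.
Starting at depth 15 (i.e., T^15(X)), we need to reach T(X).
Number of mu applications = 15 - 1 = 14

14


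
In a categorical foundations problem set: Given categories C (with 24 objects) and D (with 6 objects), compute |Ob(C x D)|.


The product category C x D has objects that are pairs (c, d).
Number of pairs = |Ob(C)| * |Ob(D)| = 24 * 6 = 144

144


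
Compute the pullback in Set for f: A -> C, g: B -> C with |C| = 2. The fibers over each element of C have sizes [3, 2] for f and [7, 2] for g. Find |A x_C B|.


The pullback A x_C B consists of pairs (a, b) with f(a) = g(b).
For each element c in C, the fiber product has |f^-1(c)| * |g^-1(c)| elements.
Summing over C: 3 * 7 + 2 * 2
= 21 + 4 = 25

25


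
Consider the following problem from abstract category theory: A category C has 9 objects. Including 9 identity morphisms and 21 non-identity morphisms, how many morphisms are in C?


Each object has an identity morphism, giving 9 identities.
Adding the 21 non-identity morphisms:
Total = 9 + 21 = 30

30


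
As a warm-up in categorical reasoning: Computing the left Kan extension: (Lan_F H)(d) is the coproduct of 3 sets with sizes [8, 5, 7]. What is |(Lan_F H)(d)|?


Pointwise, the left Kan extension (Lan_F H)(d) is the colimit, indexed
by the comma category (F downarrow d), of H composed with the
projection (F downarrow d) -> C. Here that colimit is given
as a coproduct (disjoint union) of sets, so its cardinality is the
sum of the sizes of the summands.
Coproduct of sets with sizes: 8 + 5 + 7
= 20

20


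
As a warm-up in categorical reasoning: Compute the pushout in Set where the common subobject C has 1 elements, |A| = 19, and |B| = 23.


The pushout A +_C B identifies the images of C in A and B.
|A +_C B| = |A| + |B| - |C| (for injections).
= 19 + 23 - 1 = 41

41


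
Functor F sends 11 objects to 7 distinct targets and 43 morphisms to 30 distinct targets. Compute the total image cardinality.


The image of F consists of distinct objects and distinct morphisms.
|Im(F)| on objects = 7
|Im(F)| on morphisms = 30
Total image cardinality = 7 + 30 = 37

37


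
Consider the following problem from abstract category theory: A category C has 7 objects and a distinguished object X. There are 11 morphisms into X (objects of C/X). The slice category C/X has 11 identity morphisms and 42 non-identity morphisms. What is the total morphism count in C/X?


In the slice category C/X, objects are morphisms to X.
Identity morphisms: 11 (one per object of C/X).
Non-identity morphisms: 42.
Total = 11 + 42 = 53

53


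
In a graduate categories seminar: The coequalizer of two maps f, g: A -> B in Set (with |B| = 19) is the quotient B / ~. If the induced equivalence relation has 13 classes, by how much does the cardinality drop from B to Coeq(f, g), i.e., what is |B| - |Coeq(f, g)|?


The coequalizer Coeq(f, g) = B / ~ has one element per equivalence class.
|B| = 19, |Coeq(f, g)| = 13.
|B| - |Coeq(f, g)| = 19 - 13 = 6.

6


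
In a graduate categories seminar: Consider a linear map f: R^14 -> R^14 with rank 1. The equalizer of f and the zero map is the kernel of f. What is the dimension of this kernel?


The equalizer of f and the zero map is ker(f).
By the rank-nullity theorem: dim(ker(f)) = dim(domain) - rank(f).
dim(ker(f)) = 14 - 1 = 13

13


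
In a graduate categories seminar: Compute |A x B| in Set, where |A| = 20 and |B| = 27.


In Set, the product A x B is the Cartesian product.
By the universal property, |A x B| = |A| * |B|.
|A x B| = 20 * 27 = 540

540


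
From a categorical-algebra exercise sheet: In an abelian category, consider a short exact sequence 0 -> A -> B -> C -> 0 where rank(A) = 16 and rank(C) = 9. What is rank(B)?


For a short exact sequence 0 -> A -> B -> C -> 0,
rank is additive: rank(B) = rank(A) + rank(C).
rank(B) = 16 + 9 = 25

25


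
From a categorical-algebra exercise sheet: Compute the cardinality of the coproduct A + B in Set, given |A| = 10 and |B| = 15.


In Set, the coproduct A + B is the disjoint union.
|A + B| = |A| + |B| = 10 + 15 = 25

25


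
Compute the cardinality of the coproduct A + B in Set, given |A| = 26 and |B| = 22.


In Set, the coproduct A + B is the disjoint union.
|A + B| = |A| + |B| = 26 + 22 = 48

48


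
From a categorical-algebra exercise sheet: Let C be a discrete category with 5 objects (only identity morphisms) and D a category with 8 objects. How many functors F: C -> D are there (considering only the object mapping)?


A functor from a discrete category C to D is determined by
where each object maps. Each of the 5 objects of C can map
to any of the 8 objects of D independently.
Number of functors = 8^5 = 32768

32768


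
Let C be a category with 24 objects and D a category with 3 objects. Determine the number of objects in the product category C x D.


The product category C x D has objects that are pairs (c, d).
Number of pairs = |Ob(C)| * |Ob(D)| = 24 * 3 = 72

72


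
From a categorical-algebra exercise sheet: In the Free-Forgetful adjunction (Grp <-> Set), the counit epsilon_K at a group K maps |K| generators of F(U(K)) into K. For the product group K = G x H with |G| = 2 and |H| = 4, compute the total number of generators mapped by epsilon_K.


The counit epsilon_K: F(U(K)) -> K of the Free-Forgetful adjunction
maps |K| generators of F(U(K)) into K. For K = G x H (the product group),
|G x H| = |G| * |H|.
Total generators mapped = 2 * 4 = 8.

8


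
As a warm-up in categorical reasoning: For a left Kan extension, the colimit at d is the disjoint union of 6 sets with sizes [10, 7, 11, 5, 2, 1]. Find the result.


Pointwise, the left Kan extension (Lan_F H)(d) is the colimit, indexed
by the comma category (F downarrow d), of H composed with the
projection (F downarrow d) -> C. Here that colimit is given
as a coproduct (disjoint union) of sets, so its cardinality is the
sum of the sizes of the summands.
Coproduct of sets with sizes: 10 + 7 + 11 + 5 + 2 + 1
= 36

36


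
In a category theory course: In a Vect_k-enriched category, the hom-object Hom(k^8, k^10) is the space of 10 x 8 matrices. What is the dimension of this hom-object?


In Vect-enriched categories, Hom(k^n, k^m) is the space of m x n matrices.
dim(Hom(k^8, k^10)) = 10 * 8 = 80

80


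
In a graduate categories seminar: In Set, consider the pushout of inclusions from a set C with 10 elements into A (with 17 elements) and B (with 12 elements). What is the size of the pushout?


The pushout A +_C B identifies the images of C in A and B.
|A +_C B| = |A| + |B| - |C| (for injections).
= 17 + 12 - 10 = 19

19


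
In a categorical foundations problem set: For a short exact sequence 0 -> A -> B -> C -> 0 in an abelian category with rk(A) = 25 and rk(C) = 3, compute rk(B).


For a short exact sequence 0 -> A -> B -> C -> 0,
rank is additive: rank(B) = rank(A) + rank(C).
rank(B) = 25 + 3 = 28

28


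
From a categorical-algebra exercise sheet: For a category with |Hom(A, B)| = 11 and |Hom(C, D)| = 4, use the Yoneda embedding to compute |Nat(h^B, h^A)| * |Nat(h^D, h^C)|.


By the Yoneda lemma, Nat(h^B, h^A) is isomorphic to Hom(A, B),
so |Nat(h^B, h^A)| = |Hom(A, B)| and |Nat(h^D, h^C)| = |Hom(C, D)|.
|Hom(A, B)| = 11, |Hom(C, D)| = 4.
|Nat(h^B, h^A) x Nat(h^D, h^C)| = 11 * 4 = 44

44


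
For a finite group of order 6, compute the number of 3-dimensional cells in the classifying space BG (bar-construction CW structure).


In the bar-construction CW model of BG, the n-cells are indexed by
n-tuples [g_1|...|g_n] of non-identity elements of G (degenerate
simplices with some g_i = e do not contribute cells), so there are
(|G| - 1)^n n-cells.
For dim = 3 with |G| = 6:
cells = (6 - 1)^3 = 5^3 = 125

125


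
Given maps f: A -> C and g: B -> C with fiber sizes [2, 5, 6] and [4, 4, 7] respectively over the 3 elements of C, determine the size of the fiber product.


The pullback A x_C B consists of pairs (a, b) with f(a) = g(b).
For each element c in C, the fiber product has |f^-1(c)| * |g^-1(c)| elements.
Summing over C: 2 * 4 + 5 * 4 + 6 * 7
= 8 + 20 + 42 = 70

70


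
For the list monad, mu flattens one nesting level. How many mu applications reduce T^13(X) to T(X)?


Each application of mu: T^2 -> T removes one layer of nesting.
Starting at depth 13 (i.e., T^13(X)), we need to reach T(X).
Number of mu applications = 13 - 1 = 12

12


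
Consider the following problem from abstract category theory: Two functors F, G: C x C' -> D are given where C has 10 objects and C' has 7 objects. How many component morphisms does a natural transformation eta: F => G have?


A natural transformation eta: F => G assigns one component morphism per
object of the domain category.
The domain is the product category C x C', so
|Ob(C x C')| = |Ob(C)| * |Ob(C')| = 10 * 7 = 70.
Therefore eta has 70 component morphisms.

70
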